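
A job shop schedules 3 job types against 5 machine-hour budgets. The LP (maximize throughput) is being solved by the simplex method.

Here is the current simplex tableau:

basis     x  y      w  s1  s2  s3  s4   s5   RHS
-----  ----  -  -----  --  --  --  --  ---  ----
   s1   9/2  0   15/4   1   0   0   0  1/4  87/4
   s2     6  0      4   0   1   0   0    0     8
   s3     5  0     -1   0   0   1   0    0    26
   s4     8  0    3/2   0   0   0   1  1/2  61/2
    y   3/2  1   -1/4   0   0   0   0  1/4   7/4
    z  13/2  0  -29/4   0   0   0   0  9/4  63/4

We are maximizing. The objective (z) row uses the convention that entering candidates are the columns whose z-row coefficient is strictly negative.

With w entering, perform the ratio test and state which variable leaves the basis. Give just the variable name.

s2

Ratios: row 1 (s1): (87/4)/(15/4) = 29/5; row 2 (s2): 8/4 = 2; row 3 (s3): entry -1 ≤ 0, skip; row 4 (s4): (61/2)/(3/2) = 61/3; row 5 (y): entry -1/4 ≤ 0, skip.
Minimum ratio 2 is in the s2 row, so s2 leaves.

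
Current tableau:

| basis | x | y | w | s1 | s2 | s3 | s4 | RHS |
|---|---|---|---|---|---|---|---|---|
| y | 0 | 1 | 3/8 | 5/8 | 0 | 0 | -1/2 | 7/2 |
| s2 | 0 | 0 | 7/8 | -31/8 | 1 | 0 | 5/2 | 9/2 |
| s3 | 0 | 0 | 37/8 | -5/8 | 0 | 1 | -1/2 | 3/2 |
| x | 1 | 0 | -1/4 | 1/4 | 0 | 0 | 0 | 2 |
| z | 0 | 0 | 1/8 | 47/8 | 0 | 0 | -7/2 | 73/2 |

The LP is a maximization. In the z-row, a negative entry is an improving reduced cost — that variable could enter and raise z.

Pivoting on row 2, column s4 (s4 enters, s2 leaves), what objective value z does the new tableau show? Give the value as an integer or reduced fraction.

214/5

Minimum ratio for s4: (9/2)/(5/2) = 9/5.
z changes by −(z-row coeff of s4)·ratio = −(-7/2)·(9/5) = 63/10.
New z = 73/2 + (63/10) = 214/5.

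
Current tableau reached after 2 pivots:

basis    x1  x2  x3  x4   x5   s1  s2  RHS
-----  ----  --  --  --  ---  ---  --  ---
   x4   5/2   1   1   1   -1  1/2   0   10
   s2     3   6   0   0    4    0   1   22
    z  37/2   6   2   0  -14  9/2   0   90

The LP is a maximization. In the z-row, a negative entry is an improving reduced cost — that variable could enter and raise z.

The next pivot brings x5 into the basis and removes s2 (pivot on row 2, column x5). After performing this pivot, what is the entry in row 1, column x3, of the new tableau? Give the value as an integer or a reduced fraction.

1

Pivot element is row 2, column x5: 4.
Normalize row 2: new (row 2, x3) = 0/4 = 0.
row 1 ← row 1 − (-1)·(new row 2): 1 − (-1)·0 = 1.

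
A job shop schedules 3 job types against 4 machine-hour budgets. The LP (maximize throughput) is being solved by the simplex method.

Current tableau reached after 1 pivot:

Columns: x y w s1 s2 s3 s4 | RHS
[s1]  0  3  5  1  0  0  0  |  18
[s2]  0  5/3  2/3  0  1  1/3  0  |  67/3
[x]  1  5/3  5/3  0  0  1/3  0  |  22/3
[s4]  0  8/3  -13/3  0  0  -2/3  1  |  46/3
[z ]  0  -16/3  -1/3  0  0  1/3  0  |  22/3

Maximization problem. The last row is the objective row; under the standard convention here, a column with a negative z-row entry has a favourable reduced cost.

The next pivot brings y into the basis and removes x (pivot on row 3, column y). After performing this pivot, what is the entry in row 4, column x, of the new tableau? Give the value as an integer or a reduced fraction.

-8/5

Pivot element is row 3, column y: 5/3.
Normalize row 3: new (row 3, x) = 1/(5/3) = 3/5.
row 4 ← row 4 − (8/3)·(new row 3): 0 − (8/3)·(3/5) = -8/5.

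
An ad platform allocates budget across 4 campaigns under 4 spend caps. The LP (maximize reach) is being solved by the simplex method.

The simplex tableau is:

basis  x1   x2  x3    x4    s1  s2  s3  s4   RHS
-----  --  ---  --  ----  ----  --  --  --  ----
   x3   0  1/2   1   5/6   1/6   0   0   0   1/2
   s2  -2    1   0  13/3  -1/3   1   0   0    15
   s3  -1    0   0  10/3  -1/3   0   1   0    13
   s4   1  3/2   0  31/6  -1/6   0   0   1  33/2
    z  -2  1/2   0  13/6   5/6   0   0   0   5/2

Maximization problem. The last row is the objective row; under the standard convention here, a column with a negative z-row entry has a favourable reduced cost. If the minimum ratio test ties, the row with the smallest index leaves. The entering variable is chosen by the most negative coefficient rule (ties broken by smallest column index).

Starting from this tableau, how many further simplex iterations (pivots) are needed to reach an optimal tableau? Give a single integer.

pivot: x1 in, s4 out → z = 71/2
No improving column remains; optimal.

1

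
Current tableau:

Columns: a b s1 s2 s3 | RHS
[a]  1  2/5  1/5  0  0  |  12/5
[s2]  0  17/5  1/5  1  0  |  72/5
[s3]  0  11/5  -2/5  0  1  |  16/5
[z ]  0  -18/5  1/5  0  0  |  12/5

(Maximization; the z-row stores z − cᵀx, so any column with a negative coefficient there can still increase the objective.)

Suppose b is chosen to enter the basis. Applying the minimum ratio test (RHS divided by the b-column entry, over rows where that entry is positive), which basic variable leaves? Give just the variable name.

Ratios: row 1 (a): (12/5)/(2/5) = 6; row 2 (s2): (72/5)/(17/5) = 72/17; row 3 (s3): (16/5)/(11/5) = 16/11.
Minimum ratio 16/11 is in the s3 row, so s3 leaves.

s3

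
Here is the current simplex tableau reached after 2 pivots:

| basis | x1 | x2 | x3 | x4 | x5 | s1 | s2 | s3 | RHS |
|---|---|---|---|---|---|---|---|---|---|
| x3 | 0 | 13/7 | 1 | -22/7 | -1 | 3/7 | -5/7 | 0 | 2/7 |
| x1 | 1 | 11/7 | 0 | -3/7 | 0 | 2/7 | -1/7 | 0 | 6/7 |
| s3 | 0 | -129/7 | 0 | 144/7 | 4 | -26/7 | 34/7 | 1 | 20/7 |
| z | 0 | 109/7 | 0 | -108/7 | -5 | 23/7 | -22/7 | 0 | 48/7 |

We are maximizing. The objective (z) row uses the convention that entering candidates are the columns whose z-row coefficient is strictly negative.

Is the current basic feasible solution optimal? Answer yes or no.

Column x4 has objective-row coefficient -108/7, which is negative; an improving pivot exists, so not yet optimal.

no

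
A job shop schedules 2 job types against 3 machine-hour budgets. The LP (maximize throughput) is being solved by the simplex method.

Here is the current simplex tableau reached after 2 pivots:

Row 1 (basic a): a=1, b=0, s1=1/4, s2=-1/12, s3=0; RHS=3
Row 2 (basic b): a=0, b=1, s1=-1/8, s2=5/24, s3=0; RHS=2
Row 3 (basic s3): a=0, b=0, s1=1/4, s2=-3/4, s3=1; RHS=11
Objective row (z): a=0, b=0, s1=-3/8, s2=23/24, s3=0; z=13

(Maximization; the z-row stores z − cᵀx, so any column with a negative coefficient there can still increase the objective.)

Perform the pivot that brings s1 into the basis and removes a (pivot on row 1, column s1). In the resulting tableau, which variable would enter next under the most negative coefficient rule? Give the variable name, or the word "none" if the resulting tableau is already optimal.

Pivot element 1/4. New z-row = old z-row − (-3/8)·(row 1/(1/4)).
Updated z-row coefficients: a: 3/2, b: 0, s1: 0, s2: 5/6, s3: 0.
No coefficient is strictly negative; the tableau after this pivot is optimal.

none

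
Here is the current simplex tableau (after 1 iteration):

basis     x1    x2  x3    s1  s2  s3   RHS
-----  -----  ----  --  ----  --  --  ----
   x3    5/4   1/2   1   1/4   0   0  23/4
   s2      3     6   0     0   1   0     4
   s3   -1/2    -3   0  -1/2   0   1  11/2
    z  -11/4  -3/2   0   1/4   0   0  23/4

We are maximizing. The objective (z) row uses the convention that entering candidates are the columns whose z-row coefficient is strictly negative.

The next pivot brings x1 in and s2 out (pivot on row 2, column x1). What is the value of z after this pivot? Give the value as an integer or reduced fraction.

113/12

Minimum ratio for x1: 4/3 = 4/3.
z changes by −(z-row coeff of x1)·ratio = −(-11/4)·(4/3) = 11/3.
New z = 23/4 + (11/3) = 113/12.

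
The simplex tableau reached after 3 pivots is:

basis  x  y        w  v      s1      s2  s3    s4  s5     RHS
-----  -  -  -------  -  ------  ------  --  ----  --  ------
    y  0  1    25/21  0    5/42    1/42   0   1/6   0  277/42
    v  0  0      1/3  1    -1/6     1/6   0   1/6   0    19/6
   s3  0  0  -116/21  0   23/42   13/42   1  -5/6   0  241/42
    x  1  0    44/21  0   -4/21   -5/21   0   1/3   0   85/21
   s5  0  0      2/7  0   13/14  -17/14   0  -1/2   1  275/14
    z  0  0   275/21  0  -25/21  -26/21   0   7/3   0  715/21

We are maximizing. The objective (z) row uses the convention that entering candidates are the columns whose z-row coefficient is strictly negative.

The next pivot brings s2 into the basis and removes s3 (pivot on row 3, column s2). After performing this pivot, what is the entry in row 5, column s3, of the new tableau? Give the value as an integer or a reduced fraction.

Pivot element is row 3, column s2: 13/42.
Normalize row 3: new (row 3, s3) = 1/(13/42) = 42/13.
row 5 ← row 5 − (-17/14)·(new row 3): 0 − (-17/14)·(42/13) = 51/13.

51/13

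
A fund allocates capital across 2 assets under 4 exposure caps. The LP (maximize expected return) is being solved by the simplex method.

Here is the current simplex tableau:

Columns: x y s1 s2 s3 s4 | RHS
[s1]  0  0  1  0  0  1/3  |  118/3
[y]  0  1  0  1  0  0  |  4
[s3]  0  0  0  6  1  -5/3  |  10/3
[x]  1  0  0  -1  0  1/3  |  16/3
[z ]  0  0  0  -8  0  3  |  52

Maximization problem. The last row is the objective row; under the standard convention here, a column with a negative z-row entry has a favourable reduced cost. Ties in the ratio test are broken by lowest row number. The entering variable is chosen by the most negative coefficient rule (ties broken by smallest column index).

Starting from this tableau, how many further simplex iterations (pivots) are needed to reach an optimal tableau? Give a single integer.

pivot: s2 in, s3 out → z = 508/9
No improving column remains; optimal.

1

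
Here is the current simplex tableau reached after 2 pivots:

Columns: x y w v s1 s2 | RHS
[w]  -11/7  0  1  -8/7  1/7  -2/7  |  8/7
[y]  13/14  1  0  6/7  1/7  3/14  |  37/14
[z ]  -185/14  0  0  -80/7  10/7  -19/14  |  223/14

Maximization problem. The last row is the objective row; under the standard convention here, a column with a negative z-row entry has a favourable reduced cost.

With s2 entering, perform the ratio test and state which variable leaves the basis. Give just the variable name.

y

Ratios: row 1 (w): entry -2/7 ≤ 0, skip; row 2 (y): (37/14)/(3/14) = 37/3.
Minimum ratio 37/3 is in the y row, so y leaves.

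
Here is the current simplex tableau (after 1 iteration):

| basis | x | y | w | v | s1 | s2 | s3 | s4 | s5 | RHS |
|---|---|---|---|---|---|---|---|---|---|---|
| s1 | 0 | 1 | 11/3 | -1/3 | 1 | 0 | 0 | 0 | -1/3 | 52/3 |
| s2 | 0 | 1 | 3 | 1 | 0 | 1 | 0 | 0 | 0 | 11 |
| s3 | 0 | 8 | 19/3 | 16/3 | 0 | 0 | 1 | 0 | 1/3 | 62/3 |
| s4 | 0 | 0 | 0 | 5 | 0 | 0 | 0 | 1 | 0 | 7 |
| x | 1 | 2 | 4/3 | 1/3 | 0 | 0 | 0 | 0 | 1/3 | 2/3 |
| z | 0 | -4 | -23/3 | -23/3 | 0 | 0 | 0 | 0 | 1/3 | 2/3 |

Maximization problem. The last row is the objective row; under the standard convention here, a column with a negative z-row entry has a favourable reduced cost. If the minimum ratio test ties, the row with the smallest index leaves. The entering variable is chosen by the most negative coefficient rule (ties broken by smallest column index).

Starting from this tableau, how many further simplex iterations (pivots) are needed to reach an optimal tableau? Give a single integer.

2

pivot: w in, x out → z = 9/2
pivot: v in, s4 out → z = 251/20
No improving column remains; optimal.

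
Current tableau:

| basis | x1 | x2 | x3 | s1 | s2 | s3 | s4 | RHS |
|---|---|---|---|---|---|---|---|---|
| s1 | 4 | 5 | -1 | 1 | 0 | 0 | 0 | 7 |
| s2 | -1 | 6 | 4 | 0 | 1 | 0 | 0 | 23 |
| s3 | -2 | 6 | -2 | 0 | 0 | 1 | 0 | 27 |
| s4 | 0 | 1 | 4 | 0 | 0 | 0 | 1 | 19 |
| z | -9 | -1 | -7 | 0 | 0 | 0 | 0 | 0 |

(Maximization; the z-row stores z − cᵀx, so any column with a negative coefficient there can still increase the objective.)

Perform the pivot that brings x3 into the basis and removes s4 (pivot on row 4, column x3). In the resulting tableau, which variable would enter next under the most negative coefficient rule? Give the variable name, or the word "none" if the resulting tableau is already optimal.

x1

Pivot element 4. New z-row = old z-row − (-7)·(row 4/4).
Updated z-row coefficients: x1: -9, x2: 3/4, x3: 0, s1: 0, s2: 0, s3: 0, s4: 7/4.
The most negative is -9 in column x1, so x1 would enter next.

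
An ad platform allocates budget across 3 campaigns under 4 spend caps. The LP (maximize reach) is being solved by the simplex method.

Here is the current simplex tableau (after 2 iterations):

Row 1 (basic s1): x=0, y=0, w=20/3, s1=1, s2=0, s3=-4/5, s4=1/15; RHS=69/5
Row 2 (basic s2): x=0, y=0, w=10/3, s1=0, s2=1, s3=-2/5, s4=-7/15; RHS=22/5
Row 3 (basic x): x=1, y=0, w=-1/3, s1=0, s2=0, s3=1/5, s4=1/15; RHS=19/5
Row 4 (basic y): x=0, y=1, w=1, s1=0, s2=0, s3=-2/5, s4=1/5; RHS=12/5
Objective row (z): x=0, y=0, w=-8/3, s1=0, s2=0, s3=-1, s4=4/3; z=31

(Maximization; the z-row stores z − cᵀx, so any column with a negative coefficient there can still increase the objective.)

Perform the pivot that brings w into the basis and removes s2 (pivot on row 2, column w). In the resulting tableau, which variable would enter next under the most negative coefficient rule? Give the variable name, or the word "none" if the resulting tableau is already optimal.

s3

Pivot element 10/3. New z-row = old z-row − (-8/3)·(row 2/(10/3)).
Updated z-row coefficients: x: 0, y: 0, w: 0, s1: 0, s2: 4/5, s3: -33/25, s4: 24/25.
The most negative is -33/25 in column s3, so s3 would enter next.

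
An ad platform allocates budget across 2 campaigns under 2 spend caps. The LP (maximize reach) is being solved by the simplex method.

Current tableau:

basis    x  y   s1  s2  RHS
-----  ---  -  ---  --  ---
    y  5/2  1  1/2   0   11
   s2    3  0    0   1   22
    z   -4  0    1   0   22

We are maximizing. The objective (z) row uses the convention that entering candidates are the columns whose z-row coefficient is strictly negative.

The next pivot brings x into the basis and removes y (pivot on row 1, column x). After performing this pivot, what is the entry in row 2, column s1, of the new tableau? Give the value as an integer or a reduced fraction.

Pivot element is row 1, column x: 5/2.
Normalize row 1: new (row 1, s1) = (1/2)/(5/2) = 1/5.
row 2 ← row 2 − 3·(new row 1): 0 − 3·(1/5) = -3/5.

-3/5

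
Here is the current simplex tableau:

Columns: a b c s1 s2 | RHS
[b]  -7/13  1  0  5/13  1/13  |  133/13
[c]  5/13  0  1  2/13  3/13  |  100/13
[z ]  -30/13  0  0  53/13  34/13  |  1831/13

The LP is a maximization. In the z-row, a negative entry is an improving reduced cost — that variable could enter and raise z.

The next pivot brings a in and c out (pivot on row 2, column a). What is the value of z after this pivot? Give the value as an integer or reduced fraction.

Minimum ratio for a: (100/13)/(5/13) = 20.
z changes by −(z-row coeff of a)·ratio = −(-30/13)·20 = 600/13.
New z = 1831/13 + (600/13) = 187.

187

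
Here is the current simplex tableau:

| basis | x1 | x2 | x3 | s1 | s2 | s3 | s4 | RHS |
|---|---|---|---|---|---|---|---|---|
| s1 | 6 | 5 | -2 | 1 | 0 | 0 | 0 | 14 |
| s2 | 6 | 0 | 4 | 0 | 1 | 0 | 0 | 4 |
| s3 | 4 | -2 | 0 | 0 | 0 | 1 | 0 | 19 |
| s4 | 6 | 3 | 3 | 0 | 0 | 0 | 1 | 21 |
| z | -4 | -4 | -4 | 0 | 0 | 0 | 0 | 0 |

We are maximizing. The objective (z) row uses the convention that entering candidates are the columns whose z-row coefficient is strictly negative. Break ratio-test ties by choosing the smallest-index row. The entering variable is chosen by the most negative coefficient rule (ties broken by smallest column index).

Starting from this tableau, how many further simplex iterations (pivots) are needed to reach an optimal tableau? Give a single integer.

3

pivot: x1 in, s2 out → z = 8/3
pivot: x2 in, s1 out → z = 32/3
pivot: x3 in, x1 out → z = 84/5
No improving column remains; optimal.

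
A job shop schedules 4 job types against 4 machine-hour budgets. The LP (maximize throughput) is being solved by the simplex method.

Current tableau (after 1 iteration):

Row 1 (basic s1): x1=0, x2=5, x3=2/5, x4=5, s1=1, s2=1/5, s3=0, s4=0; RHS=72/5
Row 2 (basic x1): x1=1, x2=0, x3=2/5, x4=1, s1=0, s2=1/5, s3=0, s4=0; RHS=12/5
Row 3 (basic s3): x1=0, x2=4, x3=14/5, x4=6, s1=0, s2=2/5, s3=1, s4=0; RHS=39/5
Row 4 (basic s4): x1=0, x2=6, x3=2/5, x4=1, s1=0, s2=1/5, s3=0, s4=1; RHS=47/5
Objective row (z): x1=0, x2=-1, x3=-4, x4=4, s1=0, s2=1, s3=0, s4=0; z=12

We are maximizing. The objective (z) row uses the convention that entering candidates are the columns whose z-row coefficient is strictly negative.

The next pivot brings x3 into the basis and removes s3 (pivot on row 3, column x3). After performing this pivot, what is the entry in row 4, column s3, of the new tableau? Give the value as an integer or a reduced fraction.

Pivot element is row 3, column x3: 14/5.
Normalize row 3: new (row 3, s3) = 1/(14/5) = 5/14.
row 4 ← row 4 − (2/5)·(new row 3): 0 − (2/5)·(5/14) = -1/7.

-1/7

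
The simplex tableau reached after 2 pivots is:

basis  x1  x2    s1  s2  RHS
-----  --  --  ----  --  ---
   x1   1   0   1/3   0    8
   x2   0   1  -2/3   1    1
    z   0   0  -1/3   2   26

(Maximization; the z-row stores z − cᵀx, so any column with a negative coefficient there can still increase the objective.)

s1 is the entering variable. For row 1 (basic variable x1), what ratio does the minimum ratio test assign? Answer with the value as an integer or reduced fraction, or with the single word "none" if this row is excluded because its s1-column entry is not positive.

Ratio = RHS / (s1 entry) = 8 / (1/3) = 24.

24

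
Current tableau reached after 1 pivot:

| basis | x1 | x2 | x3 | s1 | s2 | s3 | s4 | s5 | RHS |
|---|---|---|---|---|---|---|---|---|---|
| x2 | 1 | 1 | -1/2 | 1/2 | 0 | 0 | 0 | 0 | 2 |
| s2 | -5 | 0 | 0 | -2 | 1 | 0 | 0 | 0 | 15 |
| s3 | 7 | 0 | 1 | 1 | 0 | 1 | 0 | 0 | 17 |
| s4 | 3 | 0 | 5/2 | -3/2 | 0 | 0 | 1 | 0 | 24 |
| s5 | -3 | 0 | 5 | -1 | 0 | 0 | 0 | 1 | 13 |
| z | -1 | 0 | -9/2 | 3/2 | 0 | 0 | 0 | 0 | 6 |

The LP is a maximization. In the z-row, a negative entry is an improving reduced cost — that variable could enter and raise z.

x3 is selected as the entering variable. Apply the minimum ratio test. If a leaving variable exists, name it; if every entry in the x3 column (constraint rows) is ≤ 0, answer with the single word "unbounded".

s5

Ratios: row 1 (x2): entry -1/2 ≤ 0, skip; row 2 (s2): entry 0 ≤ 0, skip; row 3 (s3): 17/1 = 17; row 4 (s4): 24/(5/2) = 48/5; row 5 (s5): 13/5 = 13/5.
Minimum ratio is in the s5 row, so s5 leaves.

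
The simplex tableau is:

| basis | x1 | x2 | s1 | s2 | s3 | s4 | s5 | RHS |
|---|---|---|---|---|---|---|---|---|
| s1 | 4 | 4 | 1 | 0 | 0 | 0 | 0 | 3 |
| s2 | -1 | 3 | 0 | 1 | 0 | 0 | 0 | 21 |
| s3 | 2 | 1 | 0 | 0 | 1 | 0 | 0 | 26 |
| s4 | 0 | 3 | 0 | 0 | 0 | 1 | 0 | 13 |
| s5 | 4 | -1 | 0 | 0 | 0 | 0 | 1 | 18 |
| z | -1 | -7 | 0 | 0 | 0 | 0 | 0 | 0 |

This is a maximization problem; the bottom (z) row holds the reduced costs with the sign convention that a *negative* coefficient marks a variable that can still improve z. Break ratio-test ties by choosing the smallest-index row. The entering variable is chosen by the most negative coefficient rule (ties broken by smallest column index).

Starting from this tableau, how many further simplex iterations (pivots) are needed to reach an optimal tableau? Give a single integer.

pivot: x2 in, s1 out → z = 21/4
No improving column remains; optimal.

1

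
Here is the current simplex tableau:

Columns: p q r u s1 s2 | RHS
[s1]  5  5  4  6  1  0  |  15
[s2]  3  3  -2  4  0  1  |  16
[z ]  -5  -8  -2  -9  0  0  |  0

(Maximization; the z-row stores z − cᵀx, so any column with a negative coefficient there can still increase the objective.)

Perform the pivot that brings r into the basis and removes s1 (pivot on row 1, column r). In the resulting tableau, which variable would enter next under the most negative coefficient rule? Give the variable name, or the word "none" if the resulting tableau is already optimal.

u

Pivot element 4. New z-row = old z-row − (-2)·(row 1/4).
Updated z-row coefficients: p: -5/2, q: -11/2, r: 0, u: -6, s1: 1/2, s2: 0.
The most negative is -6 in column u, so u would enter next.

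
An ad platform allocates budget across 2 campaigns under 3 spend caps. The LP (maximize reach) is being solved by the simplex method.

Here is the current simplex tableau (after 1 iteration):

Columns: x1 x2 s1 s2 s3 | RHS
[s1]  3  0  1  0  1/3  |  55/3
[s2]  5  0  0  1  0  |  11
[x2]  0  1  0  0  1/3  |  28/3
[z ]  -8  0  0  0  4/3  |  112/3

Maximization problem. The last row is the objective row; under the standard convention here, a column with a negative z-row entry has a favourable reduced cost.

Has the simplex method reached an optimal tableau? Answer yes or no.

no

Column x1 has objective-row coefficient -8, which is negative; an improving pivot exists, so not yet optimal.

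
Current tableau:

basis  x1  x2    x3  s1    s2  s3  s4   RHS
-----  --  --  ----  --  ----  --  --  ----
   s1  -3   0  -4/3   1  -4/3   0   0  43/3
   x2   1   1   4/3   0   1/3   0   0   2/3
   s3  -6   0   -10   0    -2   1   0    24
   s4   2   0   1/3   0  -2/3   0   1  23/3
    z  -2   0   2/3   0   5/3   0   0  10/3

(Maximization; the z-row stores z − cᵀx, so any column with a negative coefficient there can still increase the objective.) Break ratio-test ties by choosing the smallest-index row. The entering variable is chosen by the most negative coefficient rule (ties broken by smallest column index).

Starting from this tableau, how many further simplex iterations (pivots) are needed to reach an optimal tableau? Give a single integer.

1

pivot: x1 in, x2 out → z = 14/3
No improving column remains; optimal.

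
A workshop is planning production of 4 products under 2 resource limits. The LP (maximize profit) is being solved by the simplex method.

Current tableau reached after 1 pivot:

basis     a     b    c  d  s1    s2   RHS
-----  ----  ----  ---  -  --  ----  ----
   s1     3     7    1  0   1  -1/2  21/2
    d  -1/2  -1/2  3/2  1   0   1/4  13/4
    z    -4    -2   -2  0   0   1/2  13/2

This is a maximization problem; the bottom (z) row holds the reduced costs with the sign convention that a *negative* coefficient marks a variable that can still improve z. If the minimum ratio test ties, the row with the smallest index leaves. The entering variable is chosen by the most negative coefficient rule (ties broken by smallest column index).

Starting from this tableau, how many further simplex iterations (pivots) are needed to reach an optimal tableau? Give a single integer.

pivot: a in, s1 out → z = 41/2
pivot: c in, d out → z = 45/2
pivot: s2 in, c out → z = 51/2
No improving column remains; optimal.

3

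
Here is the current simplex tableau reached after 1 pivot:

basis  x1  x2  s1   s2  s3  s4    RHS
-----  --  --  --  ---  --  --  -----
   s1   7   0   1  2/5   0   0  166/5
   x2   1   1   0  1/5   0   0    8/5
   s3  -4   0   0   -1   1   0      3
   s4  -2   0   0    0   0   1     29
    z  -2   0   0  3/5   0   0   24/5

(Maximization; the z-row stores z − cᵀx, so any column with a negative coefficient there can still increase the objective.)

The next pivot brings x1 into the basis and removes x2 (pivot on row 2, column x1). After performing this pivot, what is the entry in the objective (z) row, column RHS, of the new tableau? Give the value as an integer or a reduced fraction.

8

Pivot element is row 2, column x1: 1.
Normalize row 2: new (row 2, RHS) = (8/5)/1 = 8/5.
z-row ← z-row − (-2)·(new row 2): 24/5 − (-2)·(8/5) = 8.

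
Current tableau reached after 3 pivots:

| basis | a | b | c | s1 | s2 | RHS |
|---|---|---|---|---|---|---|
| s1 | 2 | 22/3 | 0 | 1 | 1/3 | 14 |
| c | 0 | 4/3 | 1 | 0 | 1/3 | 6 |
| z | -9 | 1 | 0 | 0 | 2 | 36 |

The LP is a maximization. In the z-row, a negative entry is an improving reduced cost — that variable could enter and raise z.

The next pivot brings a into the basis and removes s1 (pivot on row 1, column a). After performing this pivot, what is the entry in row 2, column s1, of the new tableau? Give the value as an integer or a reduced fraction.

0

Pivot element is row 1, column a: 2.
Normalize row 1: new (row 1, s1) = 1/2 = 1/2.
row 2 ← row 2 − 0·(new row 1): 0 − 0·(1/2) = 0.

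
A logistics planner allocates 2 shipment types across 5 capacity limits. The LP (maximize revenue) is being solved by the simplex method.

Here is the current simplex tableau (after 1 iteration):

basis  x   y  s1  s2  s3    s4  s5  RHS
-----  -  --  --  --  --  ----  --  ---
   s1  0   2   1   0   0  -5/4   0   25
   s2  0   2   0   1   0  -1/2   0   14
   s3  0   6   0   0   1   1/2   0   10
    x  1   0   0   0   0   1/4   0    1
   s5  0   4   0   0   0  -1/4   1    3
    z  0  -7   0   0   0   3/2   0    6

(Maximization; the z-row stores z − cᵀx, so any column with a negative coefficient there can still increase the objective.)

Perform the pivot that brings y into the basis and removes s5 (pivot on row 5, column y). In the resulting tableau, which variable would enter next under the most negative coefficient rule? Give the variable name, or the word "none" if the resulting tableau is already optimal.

Pivot element 4. New z-row = old z-row − (-7)·(row 5/4).
Updated z-row coefficients: x: 0, y: 0, s1: 0, s2: 0, s3: 0, s4: 17/16, s5: 7/4.
No coefficient is strictly negative; the tableau after this pivot is optimal.

none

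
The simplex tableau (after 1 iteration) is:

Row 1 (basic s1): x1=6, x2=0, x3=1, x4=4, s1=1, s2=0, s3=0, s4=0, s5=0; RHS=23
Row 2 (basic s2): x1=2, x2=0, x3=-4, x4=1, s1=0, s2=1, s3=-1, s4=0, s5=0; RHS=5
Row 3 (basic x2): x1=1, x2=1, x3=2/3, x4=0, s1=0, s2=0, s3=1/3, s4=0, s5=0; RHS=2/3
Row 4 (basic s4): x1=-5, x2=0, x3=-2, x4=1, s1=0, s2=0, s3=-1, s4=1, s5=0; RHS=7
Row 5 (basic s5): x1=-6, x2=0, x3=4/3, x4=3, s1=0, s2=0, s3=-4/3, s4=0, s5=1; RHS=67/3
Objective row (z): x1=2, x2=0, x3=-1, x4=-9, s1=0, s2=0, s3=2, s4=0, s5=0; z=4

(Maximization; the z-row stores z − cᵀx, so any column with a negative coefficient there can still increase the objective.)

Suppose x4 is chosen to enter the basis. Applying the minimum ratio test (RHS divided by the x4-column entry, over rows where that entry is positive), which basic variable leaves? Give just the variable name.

s2

Ratios: row 1 (s1): 23/4 = 23/4; row 2 (s2): 5/1 = 5; row 3 (x2): entry 0 ≤ 0, skip; row 4 (s4): 7/1 = 7; row 5 (s5): (67/3)/3 = 67/9.
Minimum ratio 5 is in the s2 row, so s2 leaves.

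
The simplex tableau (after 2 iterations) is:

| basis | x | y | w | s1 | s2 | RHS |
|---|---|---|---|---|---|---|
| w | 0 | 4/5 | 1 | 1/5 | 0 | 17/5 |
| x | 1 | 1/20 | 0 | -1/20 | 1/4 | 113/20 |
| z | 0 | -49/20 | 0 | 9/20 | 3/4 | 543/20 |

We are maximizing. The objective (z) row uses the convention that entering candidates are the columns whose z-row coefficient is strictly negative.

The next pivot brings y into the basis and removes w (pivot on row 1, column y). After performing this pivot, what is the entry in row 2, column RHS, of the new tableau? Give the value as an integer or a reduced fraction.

Pivot element is row 1, column y: 4/5.
Normalize row 1: new (row 1, RHS) = (17/5)/(4/5) = 17/4.
row 2 ← row 2 − (1/20)·(new row 1): 113/20 − (1/20)·(17/4) = 87/16.

87/16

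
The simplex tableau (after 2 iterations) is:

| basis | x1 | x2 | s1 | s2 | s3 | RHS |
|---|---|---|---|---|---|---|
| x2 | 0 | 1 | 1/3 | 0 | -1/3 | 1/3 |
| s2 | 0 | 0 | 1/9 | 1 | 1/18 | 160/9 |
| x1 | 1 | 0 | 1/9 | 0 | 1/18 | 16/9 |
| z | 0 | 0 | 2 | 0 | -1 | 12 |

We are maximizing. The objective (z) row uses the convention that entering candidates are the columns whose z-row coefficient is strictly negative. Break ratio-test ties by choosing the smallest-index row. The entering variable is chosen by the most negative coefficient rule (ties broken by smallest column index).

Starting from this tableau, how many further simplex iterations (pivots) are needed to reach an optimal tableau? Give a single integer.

1

pivot: s3 in, x1 out → z = 44
No improving column remains; optimal.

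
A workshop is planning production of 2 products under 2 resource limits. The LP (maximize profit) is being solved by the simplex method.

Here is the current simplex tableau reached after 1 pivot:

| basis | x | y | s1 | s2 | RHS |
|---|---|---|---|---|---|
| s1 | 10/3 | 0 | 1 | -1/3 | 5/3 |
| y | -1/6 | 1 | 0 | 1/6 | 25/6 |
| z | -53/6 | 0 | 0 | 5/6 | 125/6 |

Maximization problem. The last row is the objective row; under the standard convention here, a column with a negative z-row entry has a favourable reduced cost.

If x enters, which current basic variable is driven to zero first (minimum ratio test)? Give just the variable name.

s1

Ratios: row 1 (s1): (5/3)/(10/3) = 1/2; row 2 (y): entry -1/6 ≤ 0, skip.
Minimum ratio 1/2 is in the s1 row, so s1 leaves.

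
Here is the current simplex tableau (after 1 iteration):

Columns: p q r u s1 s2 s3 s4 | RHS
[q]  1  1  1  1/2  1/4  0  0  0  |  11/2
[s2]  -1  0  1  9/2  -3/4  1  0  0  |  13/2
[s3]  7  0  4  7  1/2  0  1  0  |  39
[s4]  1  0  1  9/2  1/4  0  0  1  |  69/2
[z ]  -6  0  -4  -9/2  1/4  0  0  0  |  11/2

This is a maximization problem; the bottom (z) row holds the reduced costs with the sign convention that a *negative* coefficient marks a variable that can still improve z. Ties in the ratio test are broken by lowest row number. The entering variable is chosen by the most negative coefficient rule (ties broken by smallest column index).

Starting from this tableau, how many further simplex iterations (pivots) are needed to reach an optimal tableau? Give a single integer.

pivot: p in, q out → z = 77/2
pivot: u in, s3 out → z = 271/7
No improving column remains; optimal.

2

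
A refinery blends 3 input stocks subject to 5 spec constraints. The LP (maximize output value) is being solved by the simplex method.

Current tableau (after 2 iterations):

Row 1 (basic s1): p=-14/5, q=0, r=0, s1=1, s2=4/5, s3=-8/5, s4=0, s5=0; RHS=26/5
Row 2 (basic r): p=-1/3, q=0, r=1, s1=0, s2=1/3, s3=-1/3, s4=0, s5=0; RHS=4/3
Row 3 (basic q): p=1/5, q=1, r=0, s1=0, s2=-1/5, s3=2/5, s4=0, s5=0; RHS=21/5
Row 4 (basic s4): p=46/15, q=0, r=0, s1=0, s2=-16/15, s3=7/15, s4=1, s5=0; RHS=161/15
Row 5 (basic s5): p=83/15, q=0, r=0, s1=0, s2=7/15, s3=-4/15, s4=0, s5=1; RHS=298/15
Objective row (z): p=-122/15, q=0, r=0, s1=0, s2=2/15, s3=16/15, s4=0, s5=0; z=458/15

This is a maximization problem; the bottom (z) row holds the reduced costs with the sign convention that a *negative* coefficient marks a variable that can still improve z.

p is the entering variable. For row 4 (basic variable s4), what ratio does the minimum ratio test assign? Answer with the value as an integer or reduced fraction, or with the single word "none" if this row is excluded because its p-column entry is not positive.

Ratio = RHS / (p entry) = (161/15) / (46/15) = 7/2.

7/2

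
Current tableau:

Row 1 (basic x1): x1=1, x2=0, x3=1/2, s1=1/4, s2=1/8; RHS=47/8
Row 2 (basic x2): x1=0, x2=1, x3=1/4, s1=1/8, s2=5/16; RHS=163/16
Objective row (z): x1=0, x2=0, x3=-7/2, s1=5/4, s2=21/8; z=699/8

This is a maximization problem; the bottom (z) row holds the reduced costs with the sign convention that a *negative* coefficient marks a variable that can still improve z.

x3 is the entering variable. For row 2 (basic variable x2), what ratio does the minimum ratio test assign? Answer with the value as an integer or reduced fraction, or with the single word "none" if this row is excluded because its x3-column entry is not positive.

Ratio = RHS / (x3 entry) = (163/16) / (1/4) = 163/4.

163/4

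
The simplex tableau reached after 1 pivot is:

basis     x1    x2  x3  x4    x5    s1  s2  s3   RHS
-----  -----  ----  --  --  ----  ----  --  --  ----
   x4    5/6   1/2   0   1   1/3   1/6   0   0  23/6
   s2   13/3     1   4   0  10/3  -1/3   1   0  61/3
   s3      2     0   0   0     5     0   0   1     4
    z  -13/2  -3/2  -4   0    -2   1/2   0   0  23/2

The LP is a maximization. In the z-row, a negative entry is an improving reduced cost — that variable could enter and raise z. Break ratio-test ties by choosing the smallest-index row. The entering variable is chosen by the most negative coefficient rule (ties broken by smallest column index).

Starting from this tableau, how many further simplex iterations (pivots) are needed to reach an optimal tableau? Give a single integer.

3

pivot: x1 in, s3 out → z = 49/2
pivot: x3 in, s2 out → z = 217/6
pivot: x2 in, x4 out → z = 115/3
No improving column remains; optimal.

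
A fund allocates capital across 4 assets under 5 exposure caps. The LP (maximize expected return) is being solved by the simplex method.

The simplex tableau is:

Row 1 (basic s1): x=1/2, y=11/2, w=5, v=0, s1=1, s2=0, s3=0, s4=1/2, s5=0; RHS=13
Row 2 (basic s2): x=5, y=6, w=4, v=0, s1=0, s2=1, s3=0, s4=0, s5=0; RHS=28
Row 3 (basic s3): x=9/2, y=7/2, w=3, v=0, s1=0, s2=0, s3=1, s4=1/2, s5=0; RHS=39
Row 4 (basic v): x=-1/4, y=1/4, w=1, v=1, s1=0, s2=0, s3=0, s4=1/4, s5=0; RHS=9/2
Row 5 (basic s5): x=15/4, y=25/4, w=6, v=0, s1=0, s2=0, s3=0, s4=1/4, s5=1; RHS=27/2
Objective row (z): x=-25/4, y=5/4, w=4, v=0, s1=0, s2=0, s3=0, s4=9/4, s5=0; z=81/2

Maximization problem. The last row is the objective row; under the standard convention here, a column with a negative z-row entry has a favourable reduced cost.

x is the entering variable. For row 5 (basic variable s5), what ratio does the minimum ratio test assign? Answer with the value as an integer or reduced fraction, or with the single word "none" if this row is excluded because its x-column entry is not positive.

18/5

Ratio = RHS / (x entry) = (27/2) / (15/4) = 18/5.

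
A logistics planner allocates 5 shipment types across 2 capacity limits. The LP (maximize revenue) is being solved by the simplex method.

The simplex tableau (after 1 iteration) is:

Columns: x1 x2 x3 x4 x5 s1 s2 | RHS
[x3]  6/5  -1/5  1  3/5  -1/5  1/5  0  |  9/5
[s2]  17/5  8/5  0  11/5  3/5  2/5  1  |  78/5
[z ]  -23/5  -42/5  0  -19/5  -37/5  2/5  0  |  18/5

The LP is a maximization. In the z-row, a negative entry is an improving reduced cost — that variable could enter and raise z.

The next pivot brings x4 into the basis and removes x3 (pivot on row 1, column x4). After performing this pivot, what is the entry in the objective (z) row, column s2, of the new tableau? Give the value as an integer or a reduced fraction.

0

Pivot element is row 1, column x4: 3/5.
Normalize row 1: new (row 1, s2) = 0/(3/5) = 0.
z-row ← z-row − (-19/5)·(new row 1): 0 − (-19/5)·0 = 0.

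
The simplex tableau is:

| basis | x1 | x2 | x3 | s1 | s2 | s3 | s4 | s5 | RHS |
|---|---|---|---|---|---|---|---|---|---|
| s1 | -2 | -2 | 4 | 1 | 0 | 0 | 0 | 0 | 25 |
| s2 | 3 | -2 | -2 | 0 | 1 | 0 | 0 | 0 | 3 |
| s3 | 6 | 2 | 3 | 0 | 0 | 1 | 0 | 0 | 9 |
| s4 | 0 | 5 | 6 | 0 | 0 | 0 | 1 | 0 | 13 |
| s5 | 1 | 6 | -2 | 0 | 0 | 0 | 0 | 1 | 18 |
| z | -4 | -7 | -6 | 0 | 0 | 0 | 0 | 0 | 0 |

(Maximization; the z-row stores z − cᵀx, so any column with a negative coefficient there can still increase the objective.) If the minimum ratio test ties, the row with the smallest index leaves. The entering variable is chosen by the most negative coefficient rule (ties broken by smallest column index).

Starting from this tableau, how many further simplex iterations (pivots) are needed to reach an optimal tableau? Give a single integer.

pivot: x2 in, s4 out → z = 91/5
pivot: x1 in, s3 out → z = 311/15
No improving column remains; optimal.

2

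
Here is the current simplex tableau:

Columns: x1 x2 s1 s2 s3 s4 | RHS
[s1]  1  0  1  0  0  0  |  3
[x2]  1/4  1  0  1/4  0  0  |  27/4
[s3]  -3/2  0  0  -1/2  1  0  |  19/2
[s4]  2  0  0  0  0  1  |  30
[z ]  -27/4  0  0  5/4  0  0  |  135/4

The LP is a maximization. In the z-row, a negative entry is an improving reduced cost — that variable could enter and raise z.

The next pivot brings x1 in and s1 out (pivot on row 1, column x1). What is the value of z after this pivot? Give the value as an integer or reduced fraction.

Minimum ratio for x1: 3/1 = 3.
z changes by −(z-row coeff of x1)·ratio = −(-27/4)·3 = 81/4.
New z = 135/4 + (81/4) = 54.

54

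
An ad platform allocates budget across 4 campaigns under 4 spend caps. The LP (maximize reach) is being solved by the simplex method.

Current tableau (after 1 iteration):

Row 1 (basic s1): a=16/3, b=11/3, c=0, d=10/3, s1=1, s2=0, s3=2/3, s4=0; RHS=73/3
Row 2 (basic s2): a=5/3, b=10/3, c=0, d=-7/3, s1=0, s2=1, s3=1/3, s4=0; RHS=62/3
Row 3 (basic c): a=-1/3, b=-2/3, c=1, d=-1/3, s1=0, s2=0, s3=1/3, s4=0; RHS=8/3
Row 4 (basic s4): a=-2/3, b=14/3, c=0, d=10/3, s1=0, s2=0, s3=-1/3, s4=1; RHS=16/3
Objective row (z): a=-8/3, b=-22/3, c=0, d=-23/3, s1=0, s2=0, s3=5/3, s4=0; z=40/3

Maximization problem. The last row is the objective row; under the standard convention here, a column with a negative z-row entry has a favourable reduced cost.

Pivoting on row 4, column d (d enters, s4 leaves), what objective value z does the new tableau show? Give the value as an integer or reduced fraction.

Minimum ratio for d: (16/3)/(10/3) = 8/5.
z changes by −(z-row coeff of d)·ratio = −(-23/3)·(8/5) = 184/15.
New z = 40/3 + (184/15) = 128/5.

128/5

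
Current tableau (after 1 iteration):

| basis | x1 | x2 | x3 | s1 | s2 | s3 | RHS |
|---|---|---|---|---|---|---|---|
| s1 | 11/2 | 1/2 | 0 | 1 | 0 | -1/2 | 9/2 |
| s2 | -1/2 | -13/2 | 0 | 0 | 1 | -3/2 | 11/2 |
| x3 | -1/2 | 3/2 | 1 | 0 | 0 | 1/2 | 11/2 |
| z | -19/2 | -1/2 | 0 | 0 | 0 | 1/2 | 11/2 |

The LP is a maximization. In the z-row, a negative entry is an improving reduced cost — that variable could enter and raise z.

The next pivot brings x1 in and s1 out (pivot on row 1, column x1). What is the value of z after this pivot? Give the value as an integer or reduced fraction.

Minimum ratio for x1: (9/2)/(11/2) = 9/11.
z changes by −(z-row coeff of x1)·ratio = −(-19/2)·(9/11) = 171/22.
New z = 11/2 + (171/22) = 146/11.

146/11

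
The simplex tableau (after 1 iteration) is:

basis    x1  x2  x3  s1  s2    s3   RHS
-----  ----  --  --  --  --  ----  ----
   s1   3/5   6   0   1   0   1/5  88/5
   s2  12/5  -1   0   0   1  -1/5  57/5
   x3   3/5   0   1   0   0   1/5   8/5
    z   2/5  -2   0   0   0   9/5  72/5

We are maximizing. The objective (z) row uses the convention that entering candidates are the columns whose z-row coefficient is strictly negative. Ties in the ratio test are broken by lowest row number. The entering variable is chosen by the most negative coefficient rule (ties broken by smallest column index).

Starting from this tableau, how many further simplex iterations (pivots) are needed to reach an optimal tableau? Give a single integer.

1

pivot: x2 in, s1 out → z = 304/15
No improving column remains; optimal.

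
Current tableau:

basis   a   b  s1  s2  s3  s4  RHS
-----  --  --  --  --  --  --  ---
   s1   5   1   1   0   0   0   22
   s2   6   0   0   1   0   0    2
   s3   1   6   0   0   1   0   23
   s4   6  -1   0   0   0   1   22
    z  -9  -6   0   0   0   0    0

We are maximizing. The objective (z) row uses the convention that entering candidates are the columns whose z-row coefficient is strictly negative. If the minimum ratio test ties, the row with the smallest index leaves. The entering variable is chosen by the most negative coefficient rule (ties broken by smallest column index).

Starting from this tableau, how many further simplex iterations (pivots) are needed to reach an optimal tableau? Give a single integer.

2

pivot: a in, s2 out → z = 3
pivot: b in, s3 out → z = 77/3
No improving column remains; optimal.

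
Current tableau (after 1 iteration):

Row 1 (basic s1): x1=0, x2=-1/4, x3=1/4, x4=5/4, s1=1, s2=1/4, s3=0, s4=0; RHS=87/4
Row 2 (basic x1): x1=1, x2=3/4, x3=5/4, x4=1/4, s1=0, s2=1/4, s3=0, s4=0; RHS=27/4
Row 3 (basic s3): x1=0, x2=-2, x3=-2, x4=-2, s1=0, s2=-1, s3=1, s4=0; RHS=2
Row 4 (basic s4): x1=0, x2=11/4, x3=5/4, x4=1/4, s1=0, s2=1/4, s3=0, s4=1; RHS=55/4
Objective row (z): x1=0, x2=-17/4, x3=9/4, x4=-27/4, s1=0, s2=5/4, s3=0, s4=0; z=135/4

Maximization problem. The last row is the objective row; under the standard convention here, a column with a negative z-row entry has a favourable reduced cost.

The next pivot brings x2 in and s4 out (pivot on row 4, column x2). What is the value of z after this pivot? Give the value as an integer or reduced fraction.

Minimum ratio for x2: (55/4)/(11/4) = 5.
z changes by −(z-row coeff of x2)·ratio = −(-17/4)·5 = 85/4.
New z = 135/4 + (85/4) = 55.

55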